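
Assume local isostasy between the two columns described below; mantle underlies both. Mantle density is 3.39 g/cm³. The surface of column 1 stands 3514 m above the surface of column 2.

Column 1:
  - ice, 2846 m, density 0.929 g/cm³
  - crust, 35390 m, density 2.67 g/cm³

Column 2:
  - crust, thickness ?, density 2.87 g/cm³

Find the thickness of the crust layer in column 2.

Take the compensation level at the base of the deeper column (depth z_c below the surface of column 1) and equate Σ ρ_i t_i down to z_c; mantle fills any gap and the z_c terms cancel.
Column 1: 2846×0.929 + 35390×2.67 + (z_c − 38236)×3.39
Column 2: 3514×0 + x×2.87 + (z_c − 3514 − 0 − x)×3.39
The z_c×3.39 term appears on both sides and cancels. Collect the known terms of each column as K = Σ(ρt)_known − 3.39 × (depth of known layers): K_1 = 97135.234 − 3.39×38236 = −32484.806; K_2 = 0 − 3.39×(3514 + 0) = −11912.46.
Balance: K_1 = K_2 − x×(3.39 − 2.87), so x = (K_2 − K_1)/(3.39 − 2.87) = 20572.3/0.52 = 39600 m.

39600 m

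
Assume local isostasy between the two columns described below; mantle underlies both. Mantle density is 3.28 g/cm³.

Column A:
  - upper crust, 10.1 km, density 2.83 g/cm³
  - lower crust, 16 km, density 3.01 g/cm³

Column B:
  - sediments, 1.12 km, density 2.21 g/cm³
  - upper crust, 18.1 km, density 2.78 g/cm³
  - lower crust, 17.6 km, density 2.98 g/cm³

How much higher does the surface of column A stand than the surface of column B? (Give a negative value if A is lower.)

For any compensation level in the mantle, the mantle terms cancel and isostasy reduces to e = (Σt_A − Σt_B) − (Σ(ρt)_A − Σ(ρt)_B) / ρ_m.
Σt_A = 26.1 km; Σt_B = 36.82 km; Σ(ρt)_A = 76.743; Σ(ρt)_B = 105.2412 (in km·g/cm³).
e = (26.1 − 36.82) − (76.743 − 105.2412) / 3.28 = −2.03 km.

−2.03 km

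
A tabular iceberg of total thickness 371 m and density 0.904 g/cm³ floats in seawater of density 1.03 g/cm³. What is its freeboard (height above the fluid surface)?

45.4 m

Floating equilibrium: submerged depth d = t ρ_obj/ρ_fluid = 371 m × 0.904/1.03 = 325.6 m.
Freeboard = t − d = 371 m − 325.6 m = 45.4 m.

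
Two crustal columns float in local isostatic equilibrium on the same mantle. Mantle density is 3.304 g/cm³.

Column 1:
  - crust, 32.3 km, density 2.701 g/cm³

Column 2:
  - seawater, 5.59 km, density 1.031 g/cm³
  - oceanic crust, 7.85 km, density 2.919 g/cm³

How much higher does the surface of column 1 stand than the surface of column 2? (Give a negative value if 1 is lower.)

1.13 km

For any compensation level in the mantle, the mantle terms cancel and isostasy reduces to e = (Σt_1 − Σt_2) − (Σ(ρt)_1 − Σ(ρt)_2) / ρ_m.
Σt_1 = 32.3 km; Σt_2 = 13.44 km; Σ(ρt)_1 = 87.2423; Σ(ρt)_2 = 28.67744 (in km·g/cm³).
e = (32.3 − 13.44) − (87.2423 − 28.67744) / 3.304 = 1.13 km.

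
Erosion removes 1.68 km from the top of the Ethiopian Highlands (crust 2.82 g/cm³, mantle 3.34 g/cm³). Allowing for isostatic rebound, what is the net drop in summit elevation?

Rebound u = e ρ_c/ρ_m = 1.68 km × 2.82/3.34 = 1.418 km.
Net surface drop = e − u = 1.68 km − 1.418 km = e (ρ_m − ρ_c)/ρ_m = 0.262 km.

0.262 km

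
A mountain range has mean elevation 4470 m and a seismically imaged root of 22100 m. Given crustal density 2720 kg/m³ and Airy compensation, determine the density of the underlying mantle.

3270 kg/m³

Airy balance: ρ_c h = (ρ_m − ρ_c) r → ρ_m = ρ_c (1 + h/r).
ρ_m = 2720 × (1 + 4470 m/22100 m) = 3270 kg/m³.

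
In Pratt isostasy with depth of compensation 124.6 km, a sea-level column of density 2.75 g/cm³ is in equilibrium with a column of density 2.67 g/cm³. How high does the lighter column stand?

3.73 km

ρ_ref D = ρ (D + h) → h = D (ρ_ref − ρ)/ρ.
h = 124.6 km × (2.75 − 2.67)/2.67 = 3.73 km.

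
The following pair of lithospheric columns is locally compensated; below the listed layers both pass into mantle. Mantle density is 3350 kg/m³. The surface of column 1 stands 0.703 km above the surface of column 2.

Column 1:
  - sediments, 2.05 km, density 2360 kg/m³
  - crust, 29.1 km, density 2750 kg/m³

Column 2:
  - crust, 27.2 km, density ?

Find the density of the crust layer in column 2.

2720 kg/m³

Take the compensation level at the base of the deeper column (depth z_c below the surface of column 1) and equate Σ ρ_i t_i down to z_c; mantle fills any gap and the z_c terms cancel.
Column 1: 2.05×2360 + 29.1×2750 + (z_c − 31.15)×3350
Column 2: 0.703×0 + 27.2×ρ + (z_c − 0.703 − 27.2)×3350
The z_c×3350 term appears on both sides and cancels. Collect the known terms of each column as K = Σ(ρt)_known − 3350 × (depth of known layers): K_1 = 84863 − 3350×31.15 = −19489.5; K_2 = 0 − 3350×(0.703 + 27.2) = −93475.05.
Balance: K_1 = K_2 + 27.2×ρ, so ρ = (K_1 − K_2)/27.2 = 73985.6/27.2 = 2720 kg/m³.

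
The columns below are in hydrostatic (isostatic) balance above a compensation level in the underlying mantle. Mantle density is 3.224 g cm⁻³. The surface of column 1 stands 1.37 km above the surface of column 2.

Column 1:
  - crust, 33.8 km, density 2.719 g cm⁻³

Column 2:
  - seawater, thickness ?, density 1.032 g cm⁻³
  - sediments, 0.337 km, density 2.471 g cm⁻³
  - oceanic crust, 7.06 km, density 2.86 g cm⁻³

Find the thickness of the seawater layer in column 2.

4.48 km

Take the compensation level at the base of the deeper column (depth z_c below the surface of column 1) and equate Σ ρ_i t_i down to z_c; mantle fills any gap and the z_c terms cancel.
Column 1: 33.8×2.719 + (z_c − 33.8)×3.224
Column 2: 1.37×0 + x×1.032 + 0.337×2.471 + 7.06×2.86 + (z_c − 1.37 − 7.397 − x)×3.224
The z_c×3.224 term appears on both sides and cancels. Collect the known terms of each column as K = Σ(ρt)_known − 3.224 × (depth of known layers): K_1 = 91.9022 − 3.224×33.8 = −17.069; K_2 = 21.024327 − 3.224×(1.37 + 7.397) = −7.240481.
Balance: K_1 = K_2 − x×(3.224 − 1.032), so x = (K_2 − K_1)/(3.224 − 1.032) = 9.82852/2.192 = 4.48 km.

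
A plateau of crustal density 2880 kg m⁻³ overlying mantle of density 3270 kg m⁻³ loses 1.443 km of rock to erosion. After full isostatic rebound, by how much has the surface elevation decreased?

Rebound u = e ρ_c/ρ_m = 1.443 km × 2880/3270 = 1.271 km.
Net surface drop = e − u = 1.443 km − 1.271 km = e (ρ_m − ρ_c)/ρ_m = 0.172 km.

0.172 km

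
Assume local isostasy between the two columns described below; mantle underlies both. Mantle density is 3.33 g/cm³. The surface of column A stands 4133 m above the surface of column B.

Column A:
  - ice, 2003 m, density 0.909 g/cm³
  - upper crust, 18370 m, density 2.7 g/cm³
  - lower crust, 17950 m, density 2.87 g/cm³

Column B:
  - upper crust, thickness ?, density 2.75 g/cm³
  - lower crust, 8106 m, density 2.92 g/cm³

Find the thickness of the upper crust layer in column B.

Take the compensation level at the base of the deeper column (depth z_c below the surface of column A) and equate Σ ρ_i t_i down to z_c; mantle fills any gap and the z_c terms cancel.
Column A: 2003×0.909 + 18370×2.7 + 17950×2.87 + (z_c − 38323)×3.33
Column B: 4133×0 + x×2.75 + 8106×2.92 + (z_c − 4133 − 8106 − x)×3.33
The z_c×3.33 term appears on both sides and cancels. Collect the known terms of each column as K = Σ(ρt)_known − 3.33 × (depth of known layers): K_A = 102936.227 − 3.33×38323 = −24679.363; K_B = 23669.52 − 3.33×(4133 + 8106) = −17086.35.
Balance: K_A = K_B − x×(3.33 − 2.75), so x = (K_B − K_A)/(3.33 − 2.75) = 7593.01/0.58 = 13100 m.

13100 m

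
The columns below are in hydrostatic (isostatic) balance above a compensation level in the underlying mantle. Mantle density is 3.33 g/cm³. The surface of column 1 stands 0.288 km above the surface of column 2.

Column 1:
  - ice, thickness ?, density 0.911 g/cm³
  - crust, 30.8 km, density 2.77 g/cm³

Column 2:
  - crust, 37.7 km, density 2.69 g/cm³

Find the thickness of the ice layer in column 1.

3.24 km

Take the compensation level at the base of the deeper column (depth z_c below the surface of column 1) and equate Σ ρ_i t_i down to z_c; mantle fills any gap and the z_c terms cancel.
Column 1: x×0.911 + 30.8×2.77 + (z_c − 30.8 − x)×3.33
Column 2: 0.288×0 + 37.7×2.69 + (z_c − 0.288 − 37.7)×3.33
The z_c×3.33 term appears on both sides and cancels. Collect the known terms of each column as K = Σ(ρt)_known − 3.33 × (depth of known layers): K_1 = 85.316 − 3.33×30.8 = −17.248; K_2 = 101.413 − 3.33×(0.288 + 37.7) = −25.08704.
Balance: K_1 − x×(3.33 − 0.911) = K_2, so x = (K_1 − K_2)/(3.33 − 0.911) = 7.83904/2.419 = 3.24 km.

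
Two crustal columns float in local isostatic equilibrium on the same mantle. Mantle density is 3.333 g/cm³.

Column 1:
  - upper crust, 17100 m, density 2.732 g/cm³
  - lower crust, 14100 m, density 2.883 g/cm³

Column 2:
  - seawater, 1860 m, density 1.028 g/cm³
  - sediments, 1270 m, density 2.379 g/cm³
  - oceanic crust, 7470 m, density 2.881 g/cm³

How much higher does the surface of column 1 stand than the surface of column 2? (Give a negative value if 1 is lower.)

2320 m

For any compensation level in the mantle, the mantle terms cancel and isostasy reduces to e = (Σt_1 − Σt_2) − (Σ(ρt)_1 − Σ(ρt)_2) / ρ_m.
Σt_1 = 31200 m; Σt_2 = 10600 m; Σ(ρt)_1 = 87367.5; Σ(ρt)_2 = 26454.48 (in m·g/cm³).
e = (31200 − 10600) − (87367.5 − 26454.48) / 3.333 = 2320 m.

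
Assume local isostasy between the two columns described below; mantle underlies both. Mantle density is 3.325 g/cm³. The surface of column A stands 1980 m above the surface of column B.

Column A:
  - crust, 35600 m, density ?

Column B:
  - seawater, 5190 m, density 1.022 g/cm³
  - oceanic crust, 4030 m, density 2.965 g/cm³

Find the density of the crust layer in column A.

2.76 g/cm³

Take the compensation level at the base of the deeper column (depth z_c below the surface of column A) and equate Σ ρ_i t_i down to z_c; mantle fills any gap and the z_c terms cancel.
Column A: 35600×ρ + (z_c − 35600)×3.325
Column B: 1980×0 + 5190×1.022 + 4030×2.965 + (z_c − 1980 − 9220)×3.325
The z_c×3.325 term appears on both sides and cancels. Collect the known terms of each column as K = Σ(ρt)_known − 3.325 × (depth of known layers): K_A = 0 − 3.325×35600 = −118370; K_B = 17253.13 − 3.325×(1980 + 9220) = −19986.87.
Balance: K_A + 35600×ρ = K_B, so ρ = (K_B − K_A)/35600 = 98383.1/35600 = 2.76 g/cm³.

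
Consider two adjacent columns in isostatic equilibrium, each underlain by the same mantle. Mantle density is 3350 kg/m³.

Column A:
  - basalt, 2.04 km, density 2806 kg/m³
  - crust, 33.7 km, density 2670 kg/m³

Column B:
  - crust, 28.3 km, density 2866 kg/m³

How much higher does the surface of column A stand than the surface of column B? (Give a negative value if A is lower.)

For any compensation level in the mantle, the mantle terms cancel and isostasy reduces to e = (Σt_A − Σt_B) − (Σ(ρt)_A − Σ(ρt)_B) / ρ_m.
Σt_A = 35.74 km; Σt_B = 28.3 km; Σ(ρt)_A = 95703.24; Σ(ρt)_B = 81107.8 (in km·kg/m³).
e = (35.74 − 28.3) − (95703.24 − 81107.8) / 3350 = 3.08 km.

3.08 km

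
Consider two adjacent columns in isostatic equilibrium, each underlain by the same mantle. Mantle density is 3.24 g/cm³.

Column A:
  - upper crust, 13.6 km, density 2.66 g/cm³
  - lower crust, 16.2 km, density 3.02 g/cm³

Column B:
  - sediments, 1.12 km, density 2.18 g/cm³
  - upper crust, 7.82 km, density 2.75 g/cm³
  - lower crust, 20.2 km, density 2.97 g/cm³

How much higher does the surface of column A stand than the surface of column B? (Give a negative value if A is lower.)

0.302 km

For any compensation level in the mantle, the mantle terms cancel and isostasy reduces to e = (Σt_A − Σt_B) − (Σ(ρt)_A − Σ(ρt)_B) / ρ_m.
Σt_A = 29.8 km; Σt_B = 29.14 km; Σ(ρt)_A = 85.1; Σ(ρt)_B = 83.9406 (in km·g/cm³).
e = (29.8 − 29.14) − (85.1 − 83.9406) / 3.24 = 0.302 km.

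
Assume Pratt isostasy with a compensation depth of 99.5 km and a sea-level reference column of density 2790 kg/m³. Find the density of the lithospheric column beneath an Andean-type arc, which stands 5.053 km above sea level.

2660 kg/m³

Pratt balance: ρ_ref D = ρ (D + h).
ρ = ρ_ref D/(D + h) = 2790 × 99.5 km/(99.5 km + 5.053 km) = 2660 kg/m³.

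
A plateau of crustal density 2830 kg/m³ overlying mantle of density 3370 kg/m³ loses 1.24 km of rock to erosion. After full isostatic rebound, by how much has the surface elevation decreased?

0.199 km

Rebound u = e ρ_c/ρ_m = 1.24 km × 2830/3370 = 1.041 km.
Net surface drop = e − u = 1.24 km − 1.041 km = e (ρ_m − ρ_c)/ρ_m = 0.199 km.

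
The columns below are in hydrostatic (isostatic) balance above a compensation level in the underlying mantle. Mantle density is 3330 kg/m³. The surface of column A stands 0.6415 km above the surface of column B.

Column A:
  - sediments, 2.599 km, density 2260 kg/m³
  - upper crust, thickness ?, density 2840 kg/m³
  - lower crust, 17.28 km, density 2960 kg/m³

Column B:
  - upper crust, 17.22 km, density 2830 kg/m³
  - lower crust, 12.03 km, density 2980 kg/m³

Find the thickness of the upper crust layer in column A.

Take the compensation level at the base of the deeper column (depth z_c below the surface of column A) and equate Σ ρ_i t_i down to z_c; mantle fills any gap and the z_c terms cancel.
Column A: 2.599×2260 + x×2840 + 17.28×2960 + (z_c − 19.879 − x)×3330
Column B: 0.6415×0 + 17.22×2830 + 12.03×2980 + (z_c − 0.6415 − 29.25)×3330
The z_c×3330 term appears on both sides and cancels. Collect the known terms of each column as K = Σ(ρt)_known − 3330 × (depth of known layers): K_A = 57022.54 − 3330×19.879 = −9174.53; K_B = 84582 − 3330×(0.6415 + 29.25) = −14956.695.
Balance: K_A − x×(3330 − 2840) = K_B, so x = (K_A − K_B)/(3330 − 2840) = 5782.16/490 = 11.8 km.

11.8 km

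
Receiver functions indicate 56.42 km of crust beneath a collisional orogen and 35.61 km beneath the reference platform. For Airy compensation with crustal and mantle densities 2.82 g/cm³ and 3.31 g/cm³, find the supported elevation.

3.08 km

Excess crust Δ = 56.42 km − 35.61 km = 20.81 km, split between elevation h and root r with h + r = Δ.
Airy balance ρ_c h = (ρ_m − ρ_c) r gives r = h ρ_c/(ρ_m − ρ_c), so h (1 + ρ_c/(ρ_m − ρ_c)) = Δ, i.e. h = Δ (ρ_m − ρ_c)/ρ_m.
h = 20.81 km × 0.49/3.31 = 3.08 km.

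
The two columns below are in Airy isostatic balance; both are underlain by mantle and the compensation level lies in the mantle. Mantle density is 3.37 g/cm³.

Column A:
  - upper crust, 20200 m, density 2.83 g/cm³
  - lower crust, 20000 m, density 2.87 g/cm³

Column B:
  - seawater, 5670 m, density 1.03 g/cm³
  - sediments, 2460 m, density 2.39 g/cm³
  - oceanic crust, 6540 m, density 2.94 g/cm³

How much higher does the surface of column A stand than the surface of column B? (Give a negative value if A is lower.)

For any compensation level in the mantle, the mantle terms cancel and isostasy reduces to e = (Σt_A − Σt_B) − (Σ(ρt)_A − Σ(ρt)_B) / ρ_m.
Σt_A = 40200 m; Σt_B = 14670 m; Σ(ρt)_A = 114566; Σ(ρt)_B = 30947.1 (in m·g/cm³).
e = (40200 − 14670) − (114566 − 30947.1) / 3.37 = 717 m.

717 m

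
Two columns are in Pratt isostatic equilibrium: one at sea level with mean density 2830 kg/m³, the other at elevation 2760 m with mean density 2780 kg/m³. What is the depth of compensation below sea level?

153000 m

ρ_ref D = ρ (D + h) → D (ρ_ref − ρ) = ρ h.
D = ρ h/(ρ_ref − ρ) = 2780 × 2760 m/(2830 − 2780) = 153000 m.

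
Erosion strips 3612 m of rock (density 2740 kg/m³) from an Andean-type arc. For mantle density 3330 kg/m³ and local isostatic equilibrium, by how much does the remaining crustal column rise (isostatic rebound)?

2970 m

Unloading: uplift u = e ρ_c/ρ_m = 3612 m × 2740/3330 = 2970 m.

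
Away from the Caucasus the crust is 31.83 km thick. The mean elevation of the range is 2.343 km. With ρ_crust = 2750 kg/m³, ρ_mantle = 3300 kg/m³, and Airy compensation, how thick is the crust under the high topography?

45.9 km

Root depth r = h ρ_c / (ρ_m − ρ_c) = 2.343 km × 2750 / 550 = 11.71 km.
Total thickness = T + h + r = 31.83 km + 2.343 km + 11.71 km = 45.9 km.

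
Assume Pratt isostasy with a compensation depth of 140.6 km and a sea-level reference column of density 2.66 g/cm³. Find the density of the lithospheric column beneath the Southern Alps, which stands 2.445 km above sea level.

Pratt balance: ρ_ref D = ρ (D + h).
ρ = ρ_ref D/(D + h) = 2.66 × 140.6 km/(140.6 km + 2.445 km) = 2.61 g/cm³.

2.61 g/cm³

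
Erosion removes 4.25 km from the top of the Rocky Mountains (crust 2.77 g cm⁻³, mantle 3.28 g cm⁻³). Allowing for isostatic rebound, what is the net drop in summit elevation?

Rebound u = e ρ_c/ρ_m = 4.25 km × 2.77/3.28 = 3.589 km.
Net surface drop = e − u = 4.25 km − 3.589 km = e (ρ_m − ρ_c)/ρ_m = 0.661 km.

0.661 km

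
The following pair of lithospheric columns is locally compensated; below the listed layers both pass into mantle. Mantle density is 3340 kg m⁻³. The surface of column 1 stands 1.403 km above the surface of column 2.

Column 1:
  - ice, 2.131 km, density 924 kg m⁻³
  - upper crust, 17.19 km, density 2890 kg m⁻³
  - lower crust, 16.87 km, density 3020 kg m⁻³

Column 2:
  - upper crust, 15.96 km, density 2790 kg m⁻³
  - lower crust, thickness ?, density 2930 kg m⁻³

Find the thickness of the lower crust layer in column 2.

Take the compensation level at the base of the deeper column (depth z_c below the surface of column 1) and equate Σ ρ_i t_i down to z_c; mantle fills any gap and the z_c terms cancel.
Column 1: 2.131×924 + 17.19×2890 + 16.87×3020 + (z_c − 36.191)×3340
Column 2: 1.403×0 + 15.96×2790 + x×2930 + (z_c − 1.403 − 15.96 − x)×3340
The z_c×3340 term appears on both sides and cancels. Collect the known terms of each column as K = Σ(ρt)_known − 3340 × (depth of known layers): K_1 = 102595.544 − 3340×36.191 = −18282.396; K_2 = 44528.4 − 3340×(1.403 + 15.96) = −13464.02.
Balance: K_1 = K_2 − x×(3340 − 2930), so x = (K_2 − K_1)/(3340 − 2930) = 4818.38/410 = 11.8 km.

11.8 km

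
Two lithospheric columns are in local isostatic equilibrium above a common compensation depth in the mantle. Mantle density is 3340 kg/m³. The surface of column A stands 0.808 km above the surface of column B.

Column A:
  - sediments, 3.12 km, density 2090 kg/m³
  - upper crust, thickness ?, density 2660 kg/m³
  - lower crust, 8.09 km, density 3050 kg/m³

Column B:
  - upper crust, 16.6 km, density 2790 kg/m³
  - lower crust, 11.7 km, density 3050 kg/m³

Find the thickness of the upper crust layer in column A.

13.2 km

Take the compensation level at the base of the deeper column (depth z_c below the surface of column A) and equate Σ ρ_i t_i down to z_c; mantle fills any gap and the z_c terms cancel.
Column A: 3.12×2090 + x×2660 + 8.09×3050 + (z_c − 11.21 − x)×3340
Column B: 0.808×0 + 16.6×2790 + 11.7×3050 + (z_c − 0.808 − 28.3)×3340
The z_c×3340 term appears on both sides and cancels. Collect the known terms of each column as K = Σ(ρt)_known − 3340 × (depth of known layers): K_A = 31195.3 − 3340×11.21 = −6246.1; K_B = 81999 − 3340×(0.808 + 28.3) = −15221.72.
Balance: K_A − x×(3340 − 2660) = K_B, so x = (K_A − K_B)/(3340 − 2660) = 8975.62/680 = 13.2 km.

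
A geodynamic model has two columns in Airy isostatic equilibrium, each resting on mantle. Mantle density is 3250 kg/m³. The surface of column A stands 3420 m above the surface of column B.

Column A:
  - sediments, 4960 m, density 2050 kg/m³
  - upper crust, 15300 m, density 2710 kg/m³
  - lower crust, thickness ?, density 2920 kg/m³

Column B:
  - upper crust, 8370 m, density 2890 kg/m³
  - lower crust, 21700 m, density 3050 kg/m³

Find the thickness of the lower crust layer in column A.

12900 m

Take the compensation level at the base of the deeper column (depth z_c below the surface of column A) and equate Σ ρ_i t_i down to z_c; mantle fills any gap and the z_c terms cancel.
Column A: 4960×2050 + 15300×2710 + x×2920 + (z_c − 20260 − x)×3250
Column B: 3420×0 + 8370×2890 + 21700×3050 + (z_c − 3420 − 30070)×3250
The z_c×3250 term appears on both sides and cancels. Collect the known terms of each column as K = Σ(ρt)_known − 3250 × (depth of known layers): K_A = 51631000 − 3250×20260 = −14214000; K_B = 90374300 − 3250×(3420 + 30070) = −18468200.
Balance: K_A − x×(3250 − 2920) = K_B, so x = (K_A − K_B)/(3250 − 2920) = 4254200/330 = 12900 m.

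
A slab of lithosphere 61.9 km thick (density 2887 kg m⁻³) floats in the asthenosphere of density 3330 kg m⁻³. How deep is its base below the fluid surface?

Draft d = t ρ_obj/ρ_fluid = 61.9 km × 2887/3330 = 53.7 km.

53.7 km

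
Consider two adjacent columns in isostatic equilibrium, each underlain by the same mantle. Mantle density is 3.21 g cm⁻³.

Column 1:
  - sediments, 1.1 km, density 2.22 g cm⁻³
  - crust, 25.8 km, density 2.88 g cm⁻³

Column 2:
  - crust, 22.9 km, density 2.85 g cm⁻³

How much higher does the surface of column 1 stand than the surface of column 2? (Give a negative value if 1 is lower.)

For any compensation level in the mantle, the mantle terms cancel and isostasy reduces to e = (Σt_1 − Σt_2) − (Σ(ρt)_1 − Σ(ρt)_2) / ρ_m.
Σt_1 = 26.9 km; Σt_2 = 22.9 km; Σ(ρt)_1 = 76.746; Σ(ρt)_2 = 65.265 (in km·g cm⁻³).
e = (26.9 − 22.9) − (76.746 − 65.265) / 3.21 = 0.423 km.

0.423 km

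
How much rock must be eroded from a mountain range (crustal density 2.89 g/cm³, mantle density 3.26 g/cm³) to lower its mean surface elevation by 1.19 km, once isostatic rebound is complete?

Net drop Δ = e − u = e − e ρ_c/ρ_m = e (ρ_m − ρ_c)/ρ_m.
e = Δ ρ_m/(ρ_m − ρ_c) = 1.19 km × 3.26/0.37 = 10.5 km.

10.5 km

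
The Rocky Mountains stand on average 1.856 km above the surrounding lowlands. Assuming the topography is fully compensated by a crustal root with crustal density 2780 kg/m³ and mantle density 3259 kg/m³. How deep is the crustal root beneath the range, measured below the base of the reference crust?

For local isostatic compensation: the weight of the topography is balanced by the buoyancy of the root, ρ_c h = (ρ_m − ρ_c) r.
r = h · ρ_c / (ρ_m − ρ_c) = 1.856 km × 2780 / (3259 − 2780) = 10.8 km.

10.8 km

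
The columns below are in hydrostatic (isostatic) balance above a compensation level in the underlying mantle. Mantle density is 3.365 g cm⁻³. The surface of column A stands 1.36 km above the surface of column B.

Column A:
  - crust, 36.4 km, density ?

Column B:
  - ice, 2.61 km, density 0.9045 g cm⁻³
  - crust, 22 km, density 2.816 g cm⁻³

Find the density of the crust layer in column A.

Take the compensation level at the base of the deeper column (depth z_c below the surface of column A) and equate Σ ρ_i t_i down to z_c; mantle fills any gap and the z_c terms cancel.
Column A: 36.4×ρ + (z_c − 36.4)×3.365
Column B: 1.36×0 + 2.61×0.9045 + 22×2.816 + (z_c − 1.36 − 24.61)×3.365
The z_c×3.365 term appears on both sides and cancels. Collect the known terms of each column as K = Σ(ρt)_known − 3.365 × (depth of known layers): K_A = 0 − 3.365×36.4 = −122.486; K_B = 64.312745 − 3.365×(1.36 + 24.61) = −23.076305.
Balance: K_A + 36.4×ρ = K_B, so ρ = (K_B − K_A)/36.4 = 99.4097/36.4 = 2.73 g cm⁻³.

2.73 g cm⁻³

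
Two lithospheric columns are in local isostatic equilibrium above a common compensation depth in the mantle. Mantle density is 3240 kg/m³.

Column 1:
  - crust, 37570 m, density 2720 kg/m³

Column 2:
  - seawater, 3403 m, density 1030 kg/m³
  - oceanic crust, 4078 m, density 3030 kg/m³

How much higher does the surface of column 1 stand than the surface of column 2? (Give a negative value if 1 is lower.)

For any compensation level in the mantle, the mantle terms cancel and isostasy reduces to e = (Σt_1 − Σt_2) − (Σ(ρt)_1 − Σ(ρt)_2) / ρ_m.
Σt_1 = 37570 m; Σt_2 = 7481 m; Σ(ρt)_1 = 102190400; Σ(ρt)_2 = 15861430 (in m·kg/m³).
e = (37570 − 7481) − (102190400 − 15861430) / 3240 = 3440 m.

3440 m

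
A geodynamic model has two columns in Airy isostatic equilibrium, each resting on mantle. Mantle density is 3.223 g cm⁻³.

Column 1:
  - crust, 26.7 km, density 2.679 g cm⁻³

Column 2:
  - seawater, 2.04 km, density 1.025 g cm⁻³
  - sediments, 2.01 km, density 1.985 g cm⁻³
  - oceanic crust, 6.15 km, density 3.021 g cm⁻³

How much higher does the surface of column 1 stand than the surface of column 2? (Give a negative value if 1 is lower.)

1.96 km

For any compensation level in the mantle, the mantle terms cancel and isostasy reduces to e = (Σt_1 − Σt_2) − (Σ(ρt)_1 − Σ(ρt)_2) / ρ_m.
Σt_1 = 26.7 km; Σt_2 = 10.2 km; Σ(ρt)_1 = 71.5293; Σ(ρt)_2 = 24.66 (in km·g cm⁻³).
e = (26.7 − 10.2) − (71.5293 − 24.66) / 3.223 = 1.96 km.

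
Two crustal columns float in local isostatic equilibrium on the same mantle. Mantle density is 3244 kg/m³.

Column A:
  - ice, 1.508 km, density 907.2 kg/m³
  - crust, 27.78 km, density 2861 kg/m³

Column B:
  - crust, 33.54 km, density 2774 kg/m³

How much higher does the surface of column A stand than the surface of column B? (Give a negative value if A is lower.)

For any compensation level in the mantle, the mantle terms cancel and isostasy reduces to e = (Σt_A − Σt_B) − (Σ(ρt)_A − Σ(ρt)_B) / ρ_m.
Σt_A = 29.288 km; Σt_B = 33.54 km; Σ(ρt)_A = 80846.6376; Σ(ρt)_B = 93039.96 (in km·kg/m³).
e = (29.288 − 33.54) − (80846.6376 − 93039.96) / 3244 = −0.493 km.

−0.493 km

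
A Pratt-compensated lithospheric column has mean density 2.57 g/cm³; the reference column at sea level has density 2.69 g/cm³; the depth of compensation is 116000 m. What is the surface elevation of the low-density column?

ρ_ref D = ρ (D + h) → h = D (ρ_ref − ρ)/ρ.
h = 116000 m × (2.69 − 2.57)/2.57 = 5420 m.

5420 m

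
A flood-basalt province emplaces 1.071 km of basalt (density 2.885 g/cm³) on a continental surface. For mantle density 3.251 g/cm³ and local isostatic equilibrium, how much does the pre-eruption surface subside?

0.95 km

Subaerial loading: s = t ρ_load / ρ_m.
s = 1.071 km × 2.885/3.251 = 0.95 km.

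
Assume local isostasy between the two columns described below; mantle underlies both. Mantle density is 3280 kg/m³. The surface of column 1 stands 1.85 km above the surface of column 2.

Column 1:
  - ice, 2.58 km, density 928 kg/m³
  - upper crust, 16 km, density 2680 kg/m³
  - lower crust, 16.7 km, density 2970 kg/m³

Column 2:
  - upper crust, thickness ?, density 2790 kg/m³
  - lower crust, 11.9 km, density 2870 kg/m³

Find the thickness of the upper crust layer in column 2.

20.2 km

Take the compensation level at the base of the deeper column (depth z_c below the surface of column 1) and equate Σ ρ_i t_i down to z_c; mantle fills any gap and the z_c terms cancel.
Column 1: 2.58×928 + 16×2680 + 16.7×2970 + (z_c − 35.28)×3280
Column 2: 1.85×0 + x×2790 + 11.9×2870 + (z_c − 1.85 − 11.9 − x)×3280
The z_c×3280 term appears on both sides and cancels. Collect the known terms of each column as K = Σ(ρt)_known − 3280 × (depth of known layers): K_1 = 94873.24 − 3280×35.28 = −20845.16; K_2 = 34153 − 3280×(1.85 + 11.9) = −10947.
Balance: K_1 = K_2 − x×(3280 − 2790), so x = (K_2 − K_1)/(3280 − 2790) = 9898.16/490 = 20.2 km.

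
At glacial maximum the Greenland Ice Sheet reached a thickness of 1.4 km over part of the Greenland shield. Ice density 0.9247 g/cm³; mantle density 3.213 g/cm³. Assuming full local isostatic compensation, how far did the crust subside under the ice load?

Isostatic balance requires: the ice load ρ_ice t is balanced by mantle displaced below, ρ_m s.
s = t ρ_ice / ρ_m = 1.4 km × 0.9247/3.213 = 0.403 km.

0.403 km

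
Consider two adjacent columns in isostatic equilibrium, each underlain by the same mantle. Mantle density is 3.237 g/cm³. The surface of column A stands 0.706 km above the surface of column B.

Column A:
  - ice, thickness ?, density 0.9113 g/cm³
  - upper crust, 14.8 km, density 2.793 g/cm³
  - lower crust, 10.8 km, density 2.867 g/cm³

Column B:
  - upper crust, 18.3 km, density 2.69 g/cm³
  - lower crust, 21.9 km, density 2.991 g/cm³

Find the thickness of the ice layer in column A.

Take the compensation level at the base of the deeper column (depth z_c below the surface of column A) and equate Σ ρ_i t_i down to z_c; mantle fills any gap and the z_c terms cancel.
Column A: x×0.9113 + 14.8×2.793 + 10.8×2.867 + (z_c − 25.6 − x)×3.237
Column B: 0.706×0 + 18.3×2.69 + 21.9×2.991 + (z_c − 0.706 − 40.2)×3.237
The z_c×3.237 term appears on both sides and cancels. Collect the known terms of each column as K = Σ(ρt)_known − 3.237 × (depth of known layers): K_A = 72.3 − 3.237×25.6 = −10.5672; K_B = 114.7299 − 3.237×(0.706 + 40.2) = −17.682822.
Balance: K_A − x×(3.237 − 0.9113) = K_B, so x = (K_A − K_B)/(3.237 − 0.9113) = 7.11562/2.3257 = 3.06 km.

3.06 km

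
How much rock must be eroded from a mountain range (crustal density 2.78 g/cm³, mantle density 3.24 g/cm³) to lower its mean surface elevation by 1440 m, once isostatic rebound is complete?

10100 m

Net drop Δ = e − u = e − e ρ_c/ρ_m = e (ρ_m − ρ_c)/ρ_m.
e = Δ ρ_m/(ρ_m − ρ_c) = 1440 m × 3.24/0.46 = 10100 m.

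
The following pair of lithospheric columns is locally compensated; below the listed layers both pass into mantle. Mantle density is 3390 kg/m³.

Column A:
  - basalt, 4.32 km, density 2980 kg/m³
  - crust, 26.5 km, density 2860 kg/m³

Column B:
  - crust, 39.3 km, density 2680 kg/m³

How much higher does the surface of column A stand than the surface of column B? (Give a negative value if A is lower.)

−3.57 km

For any compensation level in the mantle, the mantle terms cancel and isostasy reduces to e = (Σt_A − Σt_B) − (Σ(ρt)_A − Σ(ρt)_B) / ρ_m.
Σt_A = 30.82 km; Σt_B = 39.3 km; Σ(ρt)_A = 88663.6; Σ(ρt)_B = 105324 (in km·kg/m³).
e = (30.82 − 39.3) − (88663.6 − 105324) / 3390 = −3.57 km.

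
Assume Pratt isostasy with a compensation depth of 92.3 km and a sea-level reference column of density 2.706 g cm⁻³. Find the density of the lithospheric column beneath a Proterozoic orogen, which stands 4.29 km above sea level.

2.59 g cm⁻³

Pratt balance: ρ_ref D = ρ (D + h).
ρ = ρ_ref D/(D + h) = 2.706 × 92.3 km/(92.3 km + 4.29 km) = 2.59 g cm⁻³.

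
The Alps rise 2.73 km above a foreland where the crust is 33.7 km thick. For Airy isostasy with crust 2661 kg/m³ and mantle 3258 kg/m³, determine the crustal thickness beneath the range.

Root depth r = h ρ_c / (ρ_m − ρ_c) = 2.73 km × 2661 / 597 = 12.17 km.
Total thickness = T + h + r = 33.7 km + 2.73 km + 12.17 km = 48.6 km.

48.6 km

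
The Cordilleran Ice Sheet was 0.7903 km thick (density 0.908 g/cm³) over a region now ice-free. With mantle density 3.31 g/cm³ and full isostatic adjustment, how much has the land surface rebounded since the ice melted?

0.217 km

Removing the load lets mantle flow back in; uplift u satisfies ρ_ice t = ρ_m u.
u = t ρ_ice/ρ_m = 0.7903 km × 0.908/3.31 = 0.217 km.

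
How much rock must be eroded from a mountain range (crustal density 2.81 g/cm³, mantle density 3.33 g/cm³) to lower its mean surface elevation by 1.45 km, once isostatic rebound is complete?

Net drop Δ = e − u = e − e ρ_c/ρ_m = e (ρ_m − ρ_c)/ρ_m.
e = Δ ρ_m/(ρ_m − ρ_c) = 1.45 km × 3.33/0.52 = 9.29 km.

9.29 km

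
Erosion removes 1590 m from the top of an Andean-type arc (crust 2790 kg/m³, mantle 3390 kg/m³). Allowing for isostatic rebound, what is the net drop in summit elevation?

Rebound u = e ρ_c/ρ_m = 1590 m × 2790/3390 = 1309 m.
Net surface drop = e − u = 1590 m − 1309 m = e (ρ_m − ρ_c)/ρ_m = 281 m.

281 m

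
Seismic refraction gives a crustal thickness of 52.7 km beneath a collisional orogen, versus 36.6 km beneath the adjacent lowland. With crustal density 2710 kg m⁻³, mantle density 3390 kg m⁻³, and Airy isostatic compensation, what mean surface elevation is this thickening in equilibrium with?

3.23 km

Excess crust Δ = 52.7 km − 36.6 km = 16.1 km, split between elevation h and root r with h + r = Δ.
Airy balance ρ_c h = (ρ_m − ρ_c) r gives r = h ρ_c/(ρ_m − ρ_c), so h (1 + ρ_c/(ρ_m − ρ_c)) = Δ, i.e. h = Δ (ρ_m − ρ_c)/ρ_m.
h = 16.1 km × 680/3390 = 3.23 km.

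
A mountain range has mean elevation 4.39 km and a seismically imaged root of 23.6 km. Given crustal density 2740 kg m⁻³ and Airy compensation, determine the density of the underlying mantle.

3250 kg m⁻³

Airy balance: ρ_c h = (ρ_m − ρ_c) r → ρ_m = ρ_c (1 + h/r).
ρ_m = 2740 × (1 + 4.39 km/23.6 km) = 3250 kg m⁻³.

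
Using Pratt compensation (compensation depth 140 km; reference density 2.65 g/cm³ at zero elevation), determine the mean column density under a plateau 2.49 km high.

Pratt balance: ρ_ref D = ρ (D + h).
ρ = ρ_ref D/(D + h) = 2.65 × 140 km/(140 km + 2.49 km) = 2.6 g/cm³.

2.6 g/cm³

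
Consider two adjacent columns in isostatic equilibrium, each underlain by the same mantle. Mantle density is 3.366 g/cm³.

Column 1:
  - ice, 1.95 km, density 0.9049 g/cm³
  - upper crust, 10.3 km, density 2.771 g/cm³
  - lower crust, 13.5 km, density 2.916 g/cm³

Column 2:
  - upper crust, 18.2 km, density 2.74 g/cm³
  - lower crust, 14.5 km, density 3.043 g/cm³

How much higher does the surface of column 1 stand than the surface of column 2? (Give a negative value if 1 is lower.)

For any compensation level in the mantle, the mantle terms cancel and isostasy reduces to e = (Σt_1 − Σt_2) − (Σ(ρt)_1 − Σ(ρt)_2) / ρ_m.
Σt_1 = 25.75 km; Σt_2 = 32.7 km; Σ(ρt)_1 = 69.671855; Σ(ρt)_2 = 93.9915 (in km·g/cm³).
e = (25.75 − 32.7) − (69.671855 − 93.9915) / 3.366 = 0.275 km.

0.275 km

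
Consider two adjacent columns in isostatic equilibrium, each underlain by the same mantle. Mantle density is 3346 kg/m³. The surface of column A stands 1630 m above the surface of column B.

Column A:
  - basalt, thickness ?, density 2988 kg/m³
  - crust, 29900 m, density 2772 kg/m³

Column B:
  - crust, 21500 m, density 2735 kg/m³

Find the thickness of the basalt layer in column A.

Take the compensation level at the base of the deeper column (depth z_c below the surface of column A) and equate Σ ρ_i t_i down to z_c; mantle fills any gap and the z_c terms cancel.
Column A: x×2988 + 29900×2772 + (z_c − 29900 − x)×3346
Column B: 1630×0 + 21500×2735 + (z_c − 1630 − 21500)×3346
The z_c×3346 term appears on both sides and cancels. Collect the known terms of each column as K = Σ(ρt)_known − 3346 × (depth of known layers): K_A = 82882800 − 3346×29900 = −17162600; K_B = 58802500 − 3346×(1630 + 21500) = −18590480.
Balance: K_A − x×(3346 − 2988) = K_B, so x = (K_A − K_B)/(3346 − 2988) = 1427880/358 = 3990 m.

3990 m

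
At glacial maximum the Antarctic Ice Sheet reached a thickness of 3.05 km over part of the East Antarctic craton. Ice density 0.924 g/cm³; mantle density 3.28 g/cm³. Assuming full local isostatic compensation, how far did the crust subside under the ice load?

Balancing pressure at the compensation depth: the ice load ρ_ice t is balanced by mantle displaced below, ρ_m s.
s = t ρ_ice / ρ_m = 3.05 km × 0.924/3.28 = 0.859 km.

0.859 km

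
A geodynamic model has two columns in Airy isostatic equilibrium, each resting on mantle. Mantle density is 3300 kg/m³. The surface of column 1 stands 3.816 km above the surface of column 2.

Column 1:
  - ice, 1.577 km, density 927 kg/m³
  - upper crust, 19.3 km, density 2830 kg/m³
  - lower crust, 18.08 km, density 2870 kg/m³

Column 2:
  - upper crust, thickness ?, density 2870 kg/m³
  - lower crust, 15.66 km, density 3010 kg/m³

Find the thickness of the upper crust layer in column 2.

8.03 km

Take the compensation level at the base of the deeper column (depth z_c below the surface of column 1) and equate Σ ρ_i t_i down to z_c; mantle fills any gap and the z_c terms cancel.
Column 1: 1.577×927 + 19.3×2830 + 18.08×2870 + (z_c − 38.957)×3300
Column 2: 3.816×0 + x×2870 + 15.66×3010 + (z_c − 3.816 − 15.66 − x)×3300
The z_c×3300 term appears on both sides and cancels. Collect the known terms of each column as K = Σ(ρt)_known − 3300 × (depth of known layers): K_1 = 107970.479 − 3300×38.957 = −20587.621; K_2 = 47136.6 − 3300×(3.816 + 15.66) = −17134.2.
Balance: K_1 = K_2 − x×(3300 − 2870), so x = (K_2 − K_1)/(3300 − 2870) = 3453.42/430 = 8.03 km.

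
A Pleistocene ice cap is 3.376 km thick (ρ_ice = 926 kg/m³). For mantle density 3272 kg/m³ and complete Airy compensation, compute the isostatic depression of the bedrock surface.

In Airy isostatic equilibrium: the ice load ρ_ice t is balanced by mantle displaced below, ρ_m s.
s = t ρ_ice / ρ_m = 3.376 km × 926/3272 = 0.955 km.

0.955 km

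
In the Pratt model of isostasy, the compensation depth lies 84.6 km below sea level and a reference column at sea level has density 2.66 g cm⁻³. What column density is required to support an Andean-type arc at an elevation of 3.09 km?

2.57 g cm⁻³

Pratt balance: ρ_ref D = ρ (D + h).
ρ = ρ_ref D/(D + h) = 2.66 × 84.6 km/(84.6 km + 3.09 km) = 2.57 g cm⁻³.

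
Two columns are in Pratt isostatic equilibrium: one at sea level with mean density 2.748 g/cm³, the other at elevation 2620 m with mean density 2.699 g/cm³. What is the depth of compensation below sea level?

ρ_ref D = ρ (D + h) → D (ρ_ref − ρ) = ρ h.
D = ρ h/(ρ_ref − ρ) = 2.699 × 2620 m/(2.748 − 2.699) = 144000 m.

144000 m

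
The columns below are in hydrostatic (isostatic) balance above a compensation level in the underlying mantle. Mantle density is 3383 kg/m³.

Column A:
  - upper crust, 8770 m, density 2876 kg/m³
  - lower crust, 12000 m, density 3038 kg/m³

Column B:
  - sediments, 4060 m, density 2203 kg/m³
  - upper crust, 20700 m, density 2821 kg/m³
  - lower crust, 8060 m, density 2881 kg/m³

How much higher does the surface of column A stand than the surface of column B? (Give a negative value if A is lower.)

For any compensation level in the mantle, the mantle terms cancel and isostasy reduces to e = (Σt_A − Σt_B) − (Σ(ρt)_A − Σ(ρt)_B) / ρ_m.
Σt_A = 20770 m; Σt_B = 32820 m; Σ(ρt)_A = 61678520; Σ(ρt)_B = 90559740 (in m·kg/m³).
e = (20770 − 32820) − (61678520 − 90559740) / 3383 = −3510 m.

−3510 m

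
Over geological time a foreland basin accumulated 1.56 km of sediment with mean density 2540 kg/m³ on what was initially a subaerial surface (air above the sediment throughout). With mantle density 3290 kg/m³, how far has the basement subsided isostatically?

1.2 km

Subaerial load: s = t ρ_sed / ρ_m = 1.56 km × 2540/3290 = 1.2 km.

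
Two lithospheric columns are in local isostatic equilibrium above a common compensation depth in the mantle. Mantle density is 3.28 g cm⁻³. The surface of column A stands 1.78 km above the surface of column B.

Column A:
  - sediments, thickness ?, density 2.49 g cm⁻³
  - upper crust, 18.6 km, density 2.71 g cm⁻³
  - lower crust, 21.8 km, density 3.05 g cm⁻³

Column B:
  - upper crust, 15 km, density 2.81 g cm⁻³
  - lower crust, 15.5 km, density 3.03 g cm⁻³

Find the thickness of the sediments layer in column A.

1.45 km

Take the compensation level at the base of the deeper column (depth z_c below the surface of column A) and equate Σ ρ_i t_i down to z_c; mantle fills any gap and the z_c terms cancel.
Column A: x×2.49 + 18.6×2.71 + 21.8×3.05 + (z_c − 40.4 − x)×3.28
Column B: 1.78×0 + 15×2.81 + 15.5×3.03 + (z_c − 1.78 − 30.5)×3.28
The z_c×3.28 term appears on both sides and cancels. Collect the known terms of each column as K = Σ(ρt)_known − 3.28 × (depth of known layers): K_A = 116.896 − 3.28×40.4 = −15.616; K_B = 89.115 − 3.28×(1.78 + 30.5) = −16.7634.
Balance: K_A − x×(3.28 − 2.49) = K_B, so x = (K_A − K_B)/(3.28 − 2.49) = 1.1474/0.79 = 1.45 km.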